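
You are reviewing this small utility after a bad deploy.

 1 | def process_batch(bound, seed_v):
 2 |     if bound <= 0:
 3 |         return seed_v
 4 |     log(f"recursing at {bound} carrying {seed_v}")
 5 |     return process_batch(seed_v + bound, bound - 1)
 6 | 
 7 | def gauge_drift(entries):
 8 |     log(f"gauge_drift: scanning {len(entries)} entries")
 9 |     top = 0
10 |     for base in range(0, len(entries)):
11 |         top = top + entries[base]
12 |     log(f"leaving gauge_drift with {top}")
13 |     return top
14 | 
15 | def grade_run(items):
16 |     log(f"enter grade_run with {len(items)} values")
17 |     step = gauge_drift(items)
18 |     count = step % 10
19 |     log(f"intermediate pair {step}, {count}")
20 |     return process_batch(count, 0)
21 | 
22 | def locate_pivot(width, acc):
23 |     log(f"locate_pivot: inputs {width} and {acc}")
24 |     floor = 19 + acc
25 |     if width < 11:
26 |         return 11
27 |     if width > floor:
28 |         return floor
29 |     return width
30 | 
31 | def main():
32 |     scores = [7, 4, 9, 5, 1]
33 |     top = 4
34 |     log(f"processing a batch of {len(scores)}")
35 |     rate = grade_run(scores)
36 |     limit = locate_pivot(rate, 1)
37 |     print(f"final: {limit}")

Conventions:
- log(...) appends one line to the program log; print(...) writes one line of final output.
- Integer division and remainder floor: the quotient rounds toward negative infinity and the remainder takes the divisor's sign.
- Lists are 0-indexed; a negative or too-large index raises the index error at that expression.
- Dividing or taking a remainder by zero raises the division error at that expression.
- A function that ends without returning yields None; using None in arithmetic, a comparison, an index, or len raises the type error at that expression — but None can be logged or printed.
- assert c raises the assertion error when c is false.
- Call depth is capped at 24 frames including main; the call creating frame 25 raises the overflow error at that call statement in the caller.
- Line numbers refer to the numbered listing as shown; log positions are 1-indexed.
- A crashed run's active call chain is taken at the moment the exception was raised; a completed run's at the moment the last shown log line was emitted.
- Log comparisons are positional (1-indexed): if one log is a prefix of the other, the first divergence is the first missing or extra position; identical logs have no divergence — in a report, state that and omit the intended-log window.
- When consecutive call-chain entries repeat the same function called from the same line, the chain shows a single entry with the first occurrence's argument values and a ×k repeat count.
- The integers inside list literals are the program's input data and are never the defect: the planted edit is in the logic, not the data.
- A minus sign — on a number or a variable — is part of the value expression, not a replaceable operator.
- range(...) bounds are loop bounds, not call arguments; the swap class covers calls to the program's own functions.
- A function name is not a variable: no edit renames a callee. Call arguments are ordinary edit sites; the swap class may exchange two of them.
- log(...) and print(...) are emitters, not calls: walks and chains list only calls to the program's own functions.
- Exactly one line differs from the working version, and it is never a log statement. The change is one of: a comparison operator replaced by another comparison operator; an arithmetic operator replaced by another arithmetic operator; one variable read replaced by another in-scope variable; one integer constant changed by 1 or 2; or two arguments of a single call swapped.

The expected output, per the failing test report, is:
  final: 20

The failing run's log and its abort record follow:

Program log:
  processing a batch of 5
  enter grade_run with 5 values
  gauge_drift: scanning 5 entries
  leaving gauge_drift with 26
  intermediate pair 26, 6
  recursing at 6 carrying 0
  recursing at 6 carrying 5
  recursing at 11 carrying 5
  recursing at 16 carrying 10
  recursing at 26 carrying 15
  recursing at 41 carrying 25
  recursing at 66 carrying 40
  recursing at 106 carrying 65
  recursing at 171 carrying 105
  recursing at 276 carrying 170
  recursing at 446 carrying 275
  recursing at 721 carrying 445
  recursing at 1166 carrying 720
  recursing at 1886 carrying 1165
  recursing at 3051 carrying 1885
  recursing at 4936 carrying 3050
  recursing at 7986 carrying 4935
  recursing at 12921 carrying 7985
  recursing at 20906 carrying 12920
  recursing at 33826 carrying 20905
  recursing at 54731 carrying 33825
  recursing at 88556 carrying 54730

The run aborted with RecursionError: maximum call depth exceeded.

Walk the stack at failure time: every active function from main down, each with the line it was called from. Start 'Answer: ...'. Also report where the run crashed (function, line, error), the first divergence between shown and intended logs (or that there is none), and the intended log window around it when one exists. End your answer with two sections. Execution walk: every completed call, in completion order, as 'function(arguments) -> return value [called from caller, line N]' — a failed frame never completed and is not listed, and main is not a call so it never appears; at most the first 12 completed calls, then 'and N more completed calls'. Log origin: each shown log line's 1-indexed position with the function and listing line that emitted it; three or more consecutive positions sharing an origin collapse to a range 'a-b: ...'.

Answer: main -> grade_run (called at line 35) -> process_batch (called at line 20) -> process_batch (called at line 5) ×21.
Key fact: The log first diverges at position 7: the faulty run prints 'recursing at 6 carrying 5' where the working version prints 'recursing at 5 carrying 6'.
Crash: process_batch, line 5, RecursionError.
First divergence: at position 7 the run shows 'recursing at 6 carrying 5' where the working version logs 'recursing at 5 carrying 6'.
Intended log window:
  5: intermediate pair 26, 6
  6: recursing at 6 carrying 0
  7: recursing at 5 carrying 6
  8: recursing at 4 carrying 11
Execution walk:
  gauge_drift([7, 4, 9, 5, 1]) -> 26  [called from grade_run, line 17]
Log origins:
  1 — main, line 34
  2 — grade_run, line 16
  3 — gauge_drift, line 8
  4 — gauge_drift, line 12
  5 — grade_run, line 19
  6-27 — process_batch, line 4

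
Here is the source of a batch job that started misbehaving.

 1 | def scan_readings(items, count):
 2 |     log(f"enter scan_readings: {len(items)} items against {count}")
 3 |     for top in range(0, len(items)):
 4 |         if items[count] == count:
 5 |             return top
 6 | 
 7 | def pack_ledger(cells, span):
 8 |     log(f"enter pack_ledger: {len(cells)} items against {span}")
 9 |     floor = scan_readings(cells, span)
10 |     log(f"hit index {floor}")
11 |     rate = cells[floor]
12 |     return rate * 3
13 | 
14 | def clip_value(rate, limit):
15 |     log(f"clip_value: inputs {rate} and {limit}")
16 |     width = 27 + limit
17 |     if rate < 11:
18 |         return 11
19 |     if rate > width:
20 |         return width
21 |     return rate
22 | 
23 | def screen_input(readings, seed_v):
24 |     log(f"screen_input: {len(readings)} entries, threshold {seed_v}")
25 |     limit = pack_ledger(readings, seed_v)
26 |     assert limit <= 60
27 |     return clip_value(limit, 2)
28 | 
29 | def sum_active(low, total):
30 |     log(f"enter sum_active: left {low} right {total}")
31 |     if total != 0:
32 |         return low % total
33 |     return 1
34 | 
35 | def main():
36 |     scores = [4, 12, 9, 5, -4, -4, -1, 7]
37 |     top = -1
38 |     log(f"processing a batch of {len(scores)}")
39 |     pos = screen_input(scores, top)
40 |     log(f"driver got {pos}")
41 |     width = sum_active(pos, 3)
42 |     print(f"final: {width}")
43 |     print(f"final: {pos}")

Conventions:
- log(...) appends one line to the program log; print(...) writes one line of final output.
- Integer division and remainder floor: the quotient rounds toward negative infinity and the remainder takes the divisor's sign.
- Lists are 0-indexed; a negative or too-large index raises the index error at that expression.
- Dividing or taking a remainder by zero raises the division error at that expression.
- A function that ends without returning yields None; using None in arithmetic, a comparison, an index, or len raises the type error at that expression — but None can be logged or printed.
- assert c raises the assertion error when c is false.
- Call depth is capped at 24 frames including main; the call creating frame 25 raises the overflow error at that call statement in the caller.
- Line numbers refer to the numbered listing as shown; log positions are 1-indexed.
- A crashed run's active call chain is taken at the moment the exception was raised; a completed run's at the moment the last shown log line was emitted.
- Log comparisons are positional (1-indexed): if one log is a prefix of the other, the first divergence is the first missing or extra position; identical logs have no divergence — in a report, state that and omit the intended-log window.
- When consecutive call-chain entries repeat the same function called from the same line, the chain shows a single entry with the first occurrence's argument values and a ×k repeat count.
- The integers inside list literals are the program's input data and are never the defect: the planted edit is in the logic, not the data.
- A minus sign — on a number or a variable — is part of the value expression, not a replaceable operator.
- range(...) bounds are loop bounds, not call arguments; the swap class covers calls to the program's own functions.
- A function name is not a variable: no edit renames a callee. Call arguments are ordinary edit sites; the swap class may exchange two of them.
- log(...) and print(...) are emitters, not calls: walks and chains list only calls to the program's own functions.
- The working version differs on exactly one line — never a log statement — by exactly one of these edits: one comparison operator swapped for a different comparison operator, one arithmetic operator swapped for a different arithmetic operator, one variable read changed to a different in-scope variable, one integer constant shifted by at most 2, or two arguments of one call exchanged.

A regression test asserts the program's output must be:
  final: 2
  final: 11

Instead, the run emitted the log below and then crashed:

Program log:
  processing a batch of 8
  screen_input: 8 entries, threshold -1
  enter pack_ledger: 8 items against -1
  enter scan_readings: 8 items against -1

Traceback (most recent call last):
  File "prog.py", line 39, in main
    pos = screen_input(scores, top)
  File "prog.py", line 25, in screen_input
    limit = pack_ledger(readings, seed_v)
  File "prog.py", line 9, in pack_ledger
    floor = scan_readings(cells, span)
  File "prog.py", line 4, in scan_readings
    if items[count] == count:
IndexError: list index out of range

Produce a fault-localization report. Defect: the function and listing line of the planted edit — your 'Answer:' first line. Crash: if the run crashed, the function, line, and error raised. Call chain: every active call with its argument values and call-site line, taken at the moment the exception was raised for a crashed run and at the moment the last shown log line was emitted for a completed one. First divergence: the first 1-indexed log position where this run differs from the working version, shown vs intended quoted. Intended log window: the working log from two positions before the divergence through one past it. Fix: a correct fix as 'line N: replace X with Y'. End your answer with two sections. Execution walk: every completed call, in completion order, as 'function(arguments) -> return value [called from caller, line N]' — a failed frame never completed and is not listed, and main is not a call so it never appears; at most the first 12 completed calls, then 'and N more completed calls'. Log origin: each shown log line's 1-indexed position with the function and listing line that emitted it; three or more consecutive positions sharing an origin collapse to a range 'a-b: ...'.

Answer: the defect is in scan_readings at line 4.
The tell: Only 4 log lines were emitted before the run died; the intended continuation was 'hit index 6'.
Crash: scan_readings, line 4, IndexError.
Call chain: main -> screen_input([4, 12, 9, 5, -4, -4, -1, 7], -1) (called at line 39) -> pack_ledger([4, 12, 9, 5, -4, -4, -1, 7], -1) (called at line 25) -> scan_readings([4, 12, 9, 5, -4, -4, -1, 7], -1) (called at line 9).
First divergence: position 5 — the faulty run's log ends after 4 lines; the working version continues with 'hit index 6'.
Intended log window:
  3: enter pack_ledger: 8 items against -1
  4: enter scan_readings: 8 items against -1
  5: hit index 6
  6: clip_value: inputs -3 and 2
Execution walk:
  (no call completed)
Log line origins:
  1: emitted by main (line 38)
  2: emitted by screen_input (line 24)
  3: emitted by pack_ledger (line 8)
  4: emitted by scan_readings (line 2)
A correct fix: line 4: replace `items[count]` with `items[top]`.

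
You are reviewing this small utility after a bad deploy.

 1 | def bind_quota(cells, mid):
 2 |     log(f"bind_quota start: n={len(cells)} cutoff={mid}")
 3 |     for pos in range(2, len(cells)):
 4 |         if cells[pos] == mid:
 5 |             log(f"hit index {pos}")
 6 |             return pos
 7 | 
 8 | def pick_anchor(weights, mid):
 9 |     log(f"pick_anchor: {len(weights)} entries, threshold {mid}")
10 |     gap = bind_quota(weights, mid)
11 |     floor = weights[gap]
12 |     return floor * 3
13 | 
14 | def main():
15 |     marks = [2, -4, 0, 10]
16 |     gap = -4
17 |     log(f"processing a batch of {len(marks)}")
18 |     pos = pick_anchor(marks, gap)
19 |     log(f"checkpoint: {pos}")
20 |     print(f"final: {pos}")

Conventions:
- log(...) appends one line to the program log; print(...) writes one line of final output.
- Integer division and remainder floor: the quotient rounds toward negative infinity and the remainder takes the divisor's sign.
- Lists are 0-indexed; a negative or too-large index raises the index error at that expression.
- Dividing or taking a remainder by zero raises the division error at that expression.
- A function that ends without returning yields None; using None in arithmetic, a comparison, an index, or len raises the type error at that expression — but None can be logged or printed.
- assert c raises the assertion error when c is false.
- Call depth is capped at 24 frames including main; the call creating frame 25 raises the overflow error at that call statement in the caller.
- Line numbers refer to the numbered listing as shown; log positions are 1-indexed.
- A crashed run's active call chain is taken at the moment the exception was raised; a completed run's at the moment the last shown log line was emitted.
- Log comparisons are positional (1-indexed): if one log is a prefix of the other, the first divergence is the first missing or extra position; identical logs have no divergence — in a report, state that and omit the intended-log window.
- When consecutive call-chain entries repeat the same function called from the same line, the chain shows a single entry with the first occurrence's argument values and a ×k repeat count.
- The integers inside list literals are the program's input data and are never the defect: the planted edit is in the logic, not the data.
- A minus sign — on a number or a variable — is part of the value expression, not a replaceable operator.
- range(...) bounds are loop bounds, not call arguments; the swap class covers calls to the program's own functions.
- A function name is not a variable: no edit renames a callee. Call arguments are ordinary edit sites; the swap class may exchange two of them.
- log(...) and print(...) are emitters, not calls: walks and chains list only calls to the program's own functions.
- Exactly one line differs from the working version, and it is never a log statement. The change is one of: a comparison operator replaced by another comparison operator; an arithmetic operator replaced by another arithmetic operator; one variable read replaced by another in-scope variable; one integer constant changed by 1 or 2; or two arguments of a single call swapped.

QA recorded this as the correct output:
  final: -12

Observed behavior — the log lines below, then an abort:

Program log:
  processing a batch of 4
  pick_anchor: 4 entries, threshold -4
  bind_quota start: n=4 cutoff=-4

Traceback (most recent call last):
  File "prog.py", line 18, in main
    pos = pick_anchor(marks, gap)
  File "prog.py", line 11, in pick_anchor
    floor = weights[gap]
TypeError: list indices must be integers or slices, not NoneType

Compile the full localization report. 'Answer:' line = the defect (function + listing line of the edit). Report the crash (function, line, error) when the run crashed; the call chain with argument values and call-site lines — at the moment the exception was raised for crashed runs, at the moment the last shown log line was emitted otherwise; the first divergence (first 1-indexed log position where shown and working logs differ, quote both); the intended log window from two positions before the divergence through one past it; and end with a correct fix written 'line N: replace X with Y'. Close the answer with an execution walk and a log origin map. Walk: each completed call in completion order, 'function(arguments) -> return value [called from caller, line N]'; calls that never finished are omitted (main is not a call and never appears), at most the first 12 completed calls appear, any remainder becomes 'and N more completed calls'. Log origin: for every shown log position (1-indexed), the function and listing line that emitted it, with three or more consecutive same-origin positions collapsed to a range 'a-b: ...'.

Answer: the defect is in bind_quota at line 3.
Key observation: After 3 matching log lines the faulty run goes silent, while the working version continues with 'hit index 1'.
Crash: pick_anchor, line 11, TypeError.
Call chain: main -> pick_anchor([2, -4, 0, 10], -4) (called at line 18).
First divergence: position 4 — the faulty run's log ends after 3 lines; the working version continues with 'hit index 1'.
Intended log window:
  2: pick_anchor: 4 entries, threshold -4
  3: bind_quota start: n=4 cutoff=-4
  4: hit index 1
  5: checkpoint: -12
Execution walk:
  bind_quota([2, -4, 0, 10], -4) -> None  [called from pick_anchor, line 10]
Log origin:
  1: emitted by main (line 17)
  2: emitted by pick_anchor (line 9)
  3: emitted by bind_quota (line 2)
A correct fix: line 3: replace `2` with `0`.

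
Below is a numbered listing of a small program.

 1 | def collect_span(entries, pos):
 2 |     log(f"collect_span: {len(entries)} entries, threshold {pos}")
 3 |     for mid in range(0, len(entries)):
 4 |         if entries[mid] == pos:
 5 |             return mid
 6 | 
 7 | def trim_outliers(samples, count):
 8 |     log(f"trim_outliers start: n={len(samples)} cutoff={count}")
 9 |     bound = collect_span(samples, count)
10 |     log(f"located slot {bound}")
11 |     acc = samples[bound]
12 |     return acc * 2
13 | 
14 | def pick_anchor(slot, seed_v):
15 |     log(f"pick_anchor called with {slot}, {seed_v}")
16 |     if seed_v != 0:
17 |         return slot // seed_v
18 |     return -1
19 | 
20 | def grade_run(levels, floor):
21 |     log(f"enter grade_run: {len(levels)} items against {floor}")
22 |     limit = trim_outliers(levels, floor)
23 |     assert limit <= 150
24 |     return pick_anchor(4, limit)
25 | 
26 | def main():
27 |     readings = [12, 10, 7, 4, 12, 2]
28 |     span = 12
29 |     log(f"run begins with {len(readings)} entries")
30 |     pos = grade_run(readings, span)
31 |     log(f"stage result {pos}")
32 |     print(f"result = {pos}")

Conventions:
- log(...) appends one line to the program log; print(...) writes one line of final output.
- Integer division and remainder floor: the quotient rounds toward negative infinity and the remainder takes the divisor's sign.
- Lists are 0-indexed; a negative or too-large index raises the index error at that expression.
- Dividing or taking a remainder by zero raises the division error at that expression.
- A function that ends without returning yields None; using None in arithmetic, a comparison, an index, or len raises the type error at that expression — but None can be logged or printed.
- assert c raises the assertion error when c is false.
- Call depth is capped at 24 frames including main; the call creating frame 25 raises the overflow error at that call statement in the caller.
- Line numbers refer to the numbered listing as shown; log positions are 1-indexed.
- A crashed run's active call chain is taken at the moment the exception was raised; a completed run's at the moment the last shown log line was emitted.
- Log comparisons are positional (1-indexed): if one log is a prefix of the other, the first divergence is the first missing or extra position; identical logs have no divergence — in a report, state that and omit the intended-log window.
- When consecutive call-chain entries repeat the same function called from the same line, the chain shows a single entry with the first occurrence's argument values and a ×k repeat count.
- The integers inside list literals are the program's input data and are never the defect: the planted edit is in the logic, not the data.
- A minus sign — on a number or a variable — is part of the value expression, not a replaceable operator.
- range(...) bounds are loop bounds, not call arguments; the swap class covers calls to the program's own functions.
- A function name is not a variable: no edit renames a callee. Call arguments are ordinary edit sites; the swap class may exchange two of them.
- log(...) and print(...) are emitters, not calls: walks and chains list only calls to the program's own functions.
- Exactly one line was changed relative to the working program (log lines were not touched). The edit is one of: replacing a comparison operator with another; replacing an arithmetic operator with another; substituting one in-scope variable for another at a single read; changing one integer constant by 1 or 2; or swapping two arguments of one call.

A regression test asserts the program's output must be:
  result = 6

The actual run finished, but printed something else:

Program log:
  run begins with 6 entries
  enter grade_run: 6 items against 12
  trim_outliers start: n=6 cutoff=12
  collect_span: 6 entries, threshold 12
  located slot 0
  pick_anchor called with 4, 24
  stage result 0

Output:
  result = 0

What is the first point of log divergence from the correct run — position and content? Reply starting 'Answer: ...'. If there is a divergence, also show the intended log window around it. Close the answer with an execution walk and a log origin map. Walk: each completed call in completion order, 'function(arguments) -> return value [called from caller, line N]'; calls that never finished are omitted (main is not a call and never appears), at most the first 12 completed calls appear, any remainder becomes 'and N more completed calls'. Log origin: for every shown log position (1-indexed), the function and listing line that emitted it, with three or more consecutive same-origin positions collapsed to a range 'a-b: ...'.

Answer: position 6 — shown 'pick_anchor called with 4, 24', intended 'pick_anchor called with 24, 4'.
Intended log window:
  4: collect_span: 6 entries, threshold 12
  5: located slot 0
  6: pick_anchor called with 24, 4
  7: stage result 6
Execution walk:
  collect_span([12, 10, 7, 4, 12, 2], 12) -> 0  [called from trim_outliers, line 9]
  trim_outliers([12, 10, 7, 4, 12, 2], 12) -> 24  [called from grade_run, line 22]
  pick_anchor(4, 24) -> 0  [called from grade_run, line 24]
  grade_run([12, 10, 7, 4, 12, 2], 12) -> 0  [called from main, line 30]
Log line origins:
  1: logged in main at line 29
  2: logged in grade_run at line 21
  3: logged in trim_outliers at line 8
  4: logged in collect_span at line 2
  5: logged in trim_outliers at line 10
  6: logged in pick_anchor at line 15
  7: logged in main at line 31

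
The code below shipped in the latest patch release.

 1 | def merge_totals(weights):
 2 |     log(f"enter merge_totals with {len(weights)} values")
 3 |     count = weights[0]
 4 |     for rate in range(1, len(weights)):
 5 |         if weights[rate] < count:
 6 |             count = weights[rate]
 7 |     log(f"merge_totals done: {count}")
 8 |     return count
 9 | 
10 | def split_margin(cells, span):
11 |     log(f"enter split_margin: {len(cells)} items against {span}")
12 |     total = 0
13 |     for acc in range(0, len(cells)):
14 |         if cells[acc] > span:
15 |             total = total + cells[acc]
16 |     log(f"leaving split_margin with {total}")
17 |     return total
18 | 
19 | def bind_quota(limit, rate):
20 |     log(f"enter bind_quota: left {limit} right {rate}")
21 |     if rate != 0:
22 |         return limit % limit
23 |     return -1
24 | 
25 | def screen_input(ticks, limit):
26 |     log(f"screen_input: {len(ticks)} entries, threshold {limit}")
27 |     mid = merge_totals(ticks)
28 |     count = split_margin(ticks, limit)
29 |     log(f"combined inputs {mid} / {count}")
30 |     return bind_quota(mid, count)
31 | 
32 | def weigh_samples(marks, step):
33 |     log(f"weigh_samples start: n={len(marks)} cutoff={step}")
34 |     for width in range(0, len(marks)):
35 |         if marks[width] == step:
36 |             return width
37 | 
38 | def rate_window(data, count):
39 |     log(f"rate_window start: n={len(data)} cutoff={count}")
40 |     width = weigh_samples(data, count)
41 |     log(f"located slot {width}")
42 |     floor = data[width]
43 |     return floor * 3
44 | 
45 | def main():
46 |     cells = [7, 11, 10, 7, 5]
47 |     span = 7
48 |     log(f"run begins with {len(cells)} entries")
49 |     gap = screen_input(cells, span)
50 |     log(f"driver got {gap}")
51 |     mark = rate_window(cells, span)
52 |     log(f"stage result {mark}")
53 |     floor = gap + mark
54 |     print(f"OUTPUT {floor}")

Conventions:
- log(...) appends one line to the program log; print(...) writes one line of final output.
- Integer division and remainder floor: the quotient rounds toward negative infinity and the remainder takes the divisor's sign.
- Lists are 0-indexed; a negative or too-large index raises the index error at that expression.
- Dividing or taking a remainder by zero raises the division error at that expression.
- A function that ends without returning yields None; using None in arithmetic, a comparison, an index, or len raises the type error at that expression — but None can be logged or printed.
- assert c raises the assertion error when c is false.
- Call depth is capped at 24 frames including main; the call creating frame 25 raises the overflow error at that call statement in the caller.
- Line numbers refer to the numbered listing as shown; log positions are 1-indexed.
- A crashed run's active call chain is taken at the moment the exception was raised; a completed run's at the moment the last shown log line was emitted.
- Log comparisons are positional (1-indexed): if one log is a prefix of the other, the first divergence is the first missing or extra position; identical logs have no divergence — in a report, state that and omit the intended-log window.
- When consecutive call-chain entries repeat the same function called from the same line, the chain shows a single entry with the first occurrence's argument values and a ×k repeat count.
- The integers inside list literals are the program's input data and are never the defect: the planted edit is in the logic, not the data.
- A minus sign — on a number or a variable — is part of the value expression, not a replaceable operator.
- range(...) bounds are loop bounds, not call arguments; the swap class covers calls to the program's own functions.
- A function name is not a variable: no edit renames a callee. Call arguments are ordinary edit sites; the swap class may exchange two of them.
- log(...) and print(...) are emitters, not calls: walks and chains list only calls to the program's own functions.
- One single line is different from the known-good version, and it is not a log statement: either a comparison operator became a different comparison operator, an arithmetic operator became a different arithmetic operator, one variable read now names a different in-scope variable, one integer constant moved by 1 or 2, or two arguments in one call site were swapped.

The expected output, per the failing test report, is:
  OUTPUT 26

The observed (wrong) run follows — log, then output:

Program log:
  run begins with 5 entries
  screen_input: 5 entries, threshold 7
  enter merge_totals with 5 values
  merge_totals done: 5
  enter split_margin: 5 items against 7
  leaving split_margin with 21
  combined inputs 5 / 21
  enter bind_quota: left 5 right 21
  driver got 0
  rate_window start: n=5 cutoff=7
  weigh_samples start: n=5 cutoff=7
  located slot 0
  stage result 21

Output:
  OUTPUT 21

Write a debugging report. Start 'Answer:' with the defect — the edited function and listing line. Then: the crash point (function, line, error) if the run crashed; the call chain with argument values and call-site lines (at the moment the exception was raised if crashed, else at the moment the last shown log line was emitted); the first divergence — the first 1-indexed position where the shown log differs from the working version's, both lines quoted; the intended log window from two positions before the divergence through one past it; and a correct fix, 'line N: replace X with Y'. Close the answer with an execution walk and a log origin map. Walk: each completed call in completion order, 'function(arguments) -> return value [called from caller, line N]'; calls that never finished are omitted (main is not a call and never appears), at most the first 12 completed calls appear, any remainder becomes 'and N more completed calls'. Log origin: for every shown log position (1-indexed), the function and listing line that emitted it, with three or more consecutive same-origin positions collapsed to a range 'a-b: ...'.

Answer: the defect is in bind_quota at line 22.
Key observation: At log position 9 the runs split — shown 'driver got 0', but the working version logs 'driver got 5'.
Call chain: main.
First divergence: position 9; shown 'driver got 0' vs intended 'driver got 5'.
Intended log window:
  7: combined inputs 5 / 21
  8: enter bind_quota: left 5 right 21
  9: driver got 5
  10: rate_window start: n=5 cutoff=7
Execution walk:
  merge_totals([7, 11, 10, 7, 5]) -> 5  [called from screen_input, line 27]
  split_margin([7, 11, 10, 7, 5], 7) -> 21  [called from screen_input, line 28]
  bind_quota(5, 21) -> 0  [called from screen_input, line 30]
  screen_input([7, 11, 10, 7, 5], 7) -> 0  [called from main, line 49]
  weigh_samples([7, 11, 10, 7, 5], 7) -> 0  [called from rate_window, line 40]
  rate_window([7, 11, 10, 7, 5], 7) -> 21  [called from main, line 51]
Log origin:
  1: from main, line 48
  2: from screen_input, line 26
  3: from merge_totals, line 2
  4: from merge_totals, line 7
  5: from split_margin, line 11
  6: from split_margin, line 16
  7: from screen_input, line 29
  8: from bind_quota, line 20
  9: from main, line 50
  10: from rate_window, line 39
  11: from weigh_samples, line 33
  12: from rate_window, line 41
  13: from main, line 52
A correct fix: line 22: replace `limit % limit` with `limit % rate`.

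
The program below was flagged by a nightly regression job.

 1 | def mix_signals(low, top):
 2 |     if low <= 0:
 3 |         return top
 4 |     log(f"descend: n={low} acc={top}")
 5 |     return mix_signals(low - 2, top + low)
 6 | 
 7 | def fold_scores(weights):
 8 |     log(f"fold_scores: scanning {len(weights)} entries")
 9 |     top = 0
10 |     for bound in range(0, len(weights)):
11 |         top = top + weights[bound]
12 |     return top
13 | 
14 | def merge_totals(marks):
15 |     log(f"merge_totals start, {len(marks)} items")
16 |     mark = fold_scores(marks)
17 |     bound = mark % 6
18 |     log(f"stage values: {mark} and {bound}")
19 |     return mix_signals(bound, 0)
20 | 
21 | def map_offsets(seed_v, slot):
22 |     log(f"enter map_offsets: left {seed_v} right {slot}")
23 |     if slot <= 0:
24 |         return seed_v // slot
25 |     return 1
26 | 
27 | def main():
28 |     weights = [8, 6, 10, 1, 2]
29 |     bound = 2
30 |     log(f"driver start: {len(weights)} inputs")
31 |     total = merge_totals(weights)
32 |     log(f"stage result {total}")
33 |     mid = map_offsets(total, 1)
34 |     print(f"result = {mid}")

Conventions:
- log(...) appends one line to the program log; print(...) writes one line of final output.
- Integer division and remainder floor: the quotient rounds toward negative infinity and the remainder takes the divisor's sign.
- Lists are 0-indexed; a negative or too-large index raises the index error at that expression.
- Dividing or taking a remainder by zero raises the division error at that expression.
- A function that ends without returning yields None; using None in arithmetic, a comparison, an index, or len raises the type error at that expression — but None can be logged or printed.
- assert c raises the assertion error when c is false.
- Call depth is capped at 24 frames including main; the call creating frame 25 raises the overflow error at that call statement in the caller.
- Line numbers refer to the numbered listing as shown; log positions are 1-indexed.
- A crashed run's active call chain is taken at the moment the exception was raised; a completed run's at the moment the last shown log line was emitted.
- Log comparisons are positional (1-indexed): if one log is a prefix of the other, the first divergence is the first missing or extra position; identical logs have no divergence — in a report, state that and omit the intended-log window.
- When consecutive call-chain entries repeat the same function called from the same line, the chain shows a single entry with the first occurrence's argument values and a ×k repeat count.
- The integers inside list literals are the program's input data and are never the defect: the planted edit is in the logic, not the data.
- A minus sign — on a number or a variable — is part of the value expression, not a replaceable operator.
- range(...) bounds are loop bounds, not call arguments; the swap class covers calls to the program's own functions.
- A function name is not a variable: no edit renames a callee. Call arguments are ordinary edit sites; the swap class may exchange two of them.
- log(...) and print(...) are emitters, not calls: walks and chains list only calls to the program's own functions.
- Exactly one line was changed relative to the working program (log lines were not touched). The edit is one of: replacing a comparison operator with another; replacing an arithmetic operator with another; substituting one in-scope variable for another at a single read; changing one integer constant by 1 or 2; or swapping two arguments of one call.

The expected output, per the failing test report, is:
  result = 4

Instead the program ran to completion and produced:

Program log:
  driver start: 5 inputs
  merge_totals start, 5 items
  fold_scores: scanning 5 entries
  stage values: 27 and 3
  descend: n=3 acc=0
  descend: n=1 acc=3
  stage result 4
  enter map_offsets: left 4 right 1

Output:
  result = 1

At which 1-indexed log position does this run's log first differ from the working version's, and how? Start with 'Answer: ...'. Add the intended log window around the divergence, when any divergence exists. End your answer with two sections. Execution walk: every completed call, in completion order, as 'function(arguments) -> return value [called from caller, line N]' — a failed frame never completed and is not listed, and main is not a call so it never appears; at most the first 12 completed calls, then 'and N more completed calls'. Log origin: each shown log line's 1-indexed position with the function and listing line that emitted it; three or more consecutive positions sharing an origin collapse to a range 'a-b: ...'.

Answer: none (the log streams are identical).
Execution walk:
  fold_scores([8, 6, 10, 1, 2]) -> 27  [called from merge_totals, line 16]
  mix_signals(-1, 4) -> 4  [called from mix_signals, line 5]
  mix_signals(1, 3) -> 4  [called from mix_signals, line 5]
  mix_signals(3, 0) -> 4  [called from merge_totals, line 19]
  merge_totals([8, 6, 10, 1, 2]) -> 4  [called from main, line 31]
  map_offsets(4, 1) -> 1  [called from main, line 33]
Log line origins:
  1: logged in main at line 30
  2: logged in merge_totals at line 15
  3: logged in fold_scores at line 8
  4: logged in merge_totals at line 18
  5: logged in mix_signals at line 4
  6: logged in mix_signals at line 4
  7: logged in main at line 32
  8: logged in map_offsets at line 22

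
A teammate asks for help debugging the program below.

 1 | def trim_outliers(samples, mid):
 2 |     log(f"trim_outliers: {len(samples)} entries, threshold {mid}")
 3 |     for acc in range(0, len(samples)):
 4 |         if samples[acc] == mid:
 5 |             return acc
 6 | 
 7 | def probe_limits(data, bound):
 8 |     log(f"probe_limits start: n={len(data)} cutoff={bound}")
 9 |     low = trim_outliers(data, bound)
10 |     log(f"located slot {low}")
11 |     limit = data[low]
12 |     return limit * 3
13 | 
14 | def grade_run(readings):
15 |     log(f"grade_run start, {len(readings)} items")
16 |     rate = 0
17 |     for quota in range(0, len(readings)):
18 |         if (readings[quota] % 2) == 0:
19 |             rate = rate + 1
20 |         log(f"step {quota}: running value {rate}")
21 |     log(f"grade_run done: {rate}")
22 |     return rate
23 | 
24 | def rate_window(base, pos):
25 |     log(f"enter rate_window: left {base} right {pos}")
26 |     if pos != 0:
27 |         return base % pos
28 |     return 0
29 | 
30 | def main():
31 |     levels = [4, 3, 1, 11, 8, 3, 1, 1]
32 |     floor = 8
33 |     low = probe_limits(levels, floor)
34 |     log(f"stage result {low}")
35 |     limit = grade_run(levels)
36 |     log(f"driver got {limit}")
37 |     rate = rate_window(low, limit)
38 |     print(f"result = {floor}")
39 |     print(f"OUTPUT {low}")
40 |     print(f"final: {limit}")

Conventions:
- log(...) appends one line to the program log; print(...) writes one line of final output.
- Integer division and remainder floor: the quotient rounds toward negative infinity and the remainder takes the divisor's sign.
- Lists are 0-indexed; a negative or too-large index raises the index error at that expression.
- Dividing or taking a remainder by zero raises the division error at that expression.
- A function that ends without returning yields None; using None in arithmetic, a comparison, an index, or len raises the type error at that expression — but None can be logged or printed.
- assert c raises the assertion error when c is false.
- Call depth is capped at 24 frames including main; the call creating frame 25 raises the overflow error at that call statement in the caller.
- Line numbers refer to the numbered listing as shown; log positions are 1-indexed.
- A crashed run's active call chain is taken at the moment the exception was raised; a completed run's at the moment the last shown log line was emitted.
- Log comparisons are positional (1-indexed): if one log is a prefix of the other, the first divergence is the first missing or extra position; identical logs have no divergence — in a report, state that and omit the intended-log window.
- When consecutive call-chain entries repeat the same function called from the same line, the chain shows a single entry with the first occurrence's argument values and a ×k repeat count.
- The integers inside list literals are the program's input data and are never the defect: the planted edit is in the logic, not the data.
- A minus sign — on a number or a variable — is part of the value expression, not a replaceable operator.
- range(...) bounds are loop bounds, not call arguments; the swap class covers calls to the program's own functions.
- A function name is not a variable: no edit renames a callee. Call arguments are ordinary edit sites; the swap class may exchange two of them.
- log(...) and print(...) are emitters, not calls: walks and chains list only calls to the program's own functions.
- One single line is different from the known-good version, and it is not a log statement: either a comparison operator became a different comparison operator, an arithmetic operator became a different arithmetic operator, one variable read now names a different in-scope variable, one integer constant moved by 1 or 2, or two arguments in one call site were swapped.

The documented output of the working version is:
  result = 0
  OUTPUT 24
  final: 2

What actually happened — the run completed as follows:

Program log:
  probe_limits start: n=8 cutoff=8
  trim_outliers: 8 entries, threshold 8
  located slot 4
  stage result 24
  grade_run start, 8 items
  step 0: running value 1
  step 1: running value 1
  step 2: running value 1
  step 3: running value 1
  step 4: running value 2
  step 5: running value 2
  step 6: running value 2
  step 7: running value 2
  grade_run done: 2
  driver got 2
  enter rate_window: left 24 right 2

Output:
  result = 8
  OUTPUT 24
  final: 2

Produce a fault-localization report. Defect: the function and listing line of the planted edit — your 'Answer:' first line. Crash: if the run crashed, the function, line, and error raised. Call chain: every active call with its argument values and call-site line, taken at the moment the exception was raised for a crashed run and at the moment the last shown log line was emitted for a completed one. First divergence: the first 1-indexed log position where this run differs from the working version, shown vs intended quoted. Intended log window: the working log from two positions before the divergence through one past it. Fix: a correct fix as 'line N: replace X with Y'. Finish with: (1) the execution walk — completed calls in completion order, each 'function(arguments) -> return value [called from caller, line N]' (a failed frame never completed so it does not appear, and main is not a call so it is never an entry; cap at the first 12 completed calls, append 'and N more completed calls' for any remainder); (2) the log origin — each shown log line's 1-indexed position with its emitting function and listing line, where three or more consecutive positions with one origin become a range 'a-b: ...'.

Answer: the defect is in main at line 38.
Core observation: Nothing in the log betrays the bug — only the output does.
Call chain: main -> rate_window(24, 2) (called at line 37).
First divergence: there is none — every log position agrees.
Execution walk:
  trim_outliers([4, 3, 1, 11, 8, 3, 1, 1], 8) -> 4  [called from probe_limits, line 9]
  probe_limits([4, 3, 1, 11, 8, 3, 1, 1], 8) -> 24  [called from main, line 33]
  grade_run([4, 3, 1, 11, 8, 3, 1, 1]) -> 2  [called from main, line 35]
  rate_window(24, 2) -> 0  [called from main, line 37]
Log origins:
  1: emitted by probe_limits (line 8)
  2: emitted by trim_outliers (line 2)
  3: emitted by probe_limits (line 10)
  4: emitted by main (line 34)
  5: emitted by grade_run (line 15)
  6-13: emitted by grade_run (line 20)
  14: emitted by grade_run (line 21)
  15: emitted by main (line 36)
  16: emitted by rate_window (line 25)
A correct fix: line 38: replace `floor` with `rate`.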